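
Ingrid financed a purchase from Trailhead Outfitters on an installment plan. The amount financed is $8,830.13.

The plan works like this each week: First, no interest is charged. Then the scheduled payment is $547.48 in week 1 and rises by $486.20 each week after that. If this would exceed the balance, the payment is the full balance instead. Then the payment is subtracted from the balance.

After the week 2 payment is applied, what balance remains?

Week 1: $8,830.13 − $547.48 → $8,282.65
Week 2: $8,282.65 − $1,033.68 → $7,248.97

$7,248.97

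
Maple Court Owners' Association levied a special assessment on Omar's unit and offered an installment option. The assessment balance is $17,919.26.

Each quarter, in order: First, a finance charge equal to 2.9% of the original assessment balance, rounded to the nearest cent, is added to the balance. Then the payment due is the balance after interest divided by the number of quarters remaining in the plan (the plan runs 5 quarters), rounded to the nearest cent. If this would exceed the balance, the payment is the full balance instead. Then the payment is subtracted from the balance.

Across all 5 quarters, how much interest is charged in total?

# | Opening | Interest | Payment | End bal
1 | $17,919.26 | $519.66 | $3,687.78 | $14,751.14
2 | $14,751.14 | $519.66 | $3,817.70 | $11,453.10
3 | $11,453.10 | $519.66 | $3,990.92 | $7,981.84
4 | $7,981.84 | $519.66 | $4,250.75 | $4,250.75
5 | $4,250.75 | $519.66 | $4,770.41 | $0.00
Total interest: $519.66 + $519.66 + $519.66 + $519.66 + $519.66 = $2,598.30

$2,598.30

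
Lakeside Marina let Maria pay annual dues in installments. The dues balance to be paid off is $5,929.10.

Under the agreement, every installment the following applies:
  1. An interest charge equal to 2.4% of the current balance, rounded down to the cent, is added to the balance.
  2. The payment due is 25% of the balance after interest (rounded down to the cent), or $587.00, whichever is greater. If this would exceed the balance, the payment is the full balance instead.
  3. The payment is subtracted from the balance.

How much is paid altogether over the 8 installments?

$6,448.40

Installment 1: $5,929.10 +$142.29 interest = $6,071.39; pay $1,517.84 → $4,553.55
Installment 2: $4,553.55 +$109.28 interest = $4,662.83; pay $1,165.70 → $3,497.13
Installment 3: $3,497.13 +$83.93 interest = $3,581.06; pay $895.26 → $2,685.80
Installment 4: $2,685.80 +$64.45 interest = $2,750.25; pay $687.56 → $2,062.69
Installment 5: $2,062.69 +$49.50 interest = $2,112.19; pay $587.00 → $1,525.19
Installment 6: $1,525.19 +$36.60 interest = $1,561.79; pay $587.00 → $974.79
Installment 7: $974.79 +$23.39 interest = $998.18; pay $587.00 → $411.18
Installment 8: $411.18 +$9.86 interest = $421.04; pay $421.04 → $0.00
Total paid: $6,448.40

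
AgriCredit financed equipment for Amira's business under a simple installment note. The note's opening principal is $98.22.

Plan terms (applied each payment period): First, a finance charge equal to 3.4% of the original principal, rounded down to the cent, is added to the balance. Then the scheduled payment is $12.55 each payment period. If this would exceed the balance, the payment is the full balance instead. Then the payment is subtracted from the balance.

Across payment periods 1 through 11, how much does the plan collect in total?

$134.85

# | Opening | Interest | Payment | End bal
1 | $98.22 | $3.33 | $12.55 | $89.00
2 | $89.00 | $3.33 | $12.55 | $79.78
3 | $79.78 | $3.33 | $12.55 | $70.56
4 | $70.56 | $3.33 | $12.55 | $61.34
5 | $61.34 | $3.33 | $12.55 | $52.12
6 | $52.12 | $3.33 | $12.55 | $42.90
7 | $42.90 | $3.33 | $12.55 | $33.68
8 | $33.68 | $3.33 | $12.55 | $24.46
9 | $24.46 | $3.33 | $12.55 | $15.24
10 | $15.24 | $3.33 | $12.55 | $6.02
11 | $6.02 | $3.33 | $9.35 | $0.00
Total paid: $134.85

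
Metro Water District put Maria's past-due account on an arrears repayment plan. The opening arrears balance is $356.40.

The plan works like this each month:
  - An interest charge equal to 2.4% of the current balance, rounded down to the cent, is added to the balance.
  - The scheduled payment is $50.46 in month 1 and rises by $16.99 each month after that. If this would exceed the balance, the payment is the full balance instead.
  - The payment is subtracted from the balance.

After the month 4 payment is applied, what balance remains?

$79.03

# | Opening | Interest | Payment | End bal
1 | $356.40 | $8.55 | $50.46 | $314.49
2 | $314.49 | $7.54 | $67.45 | $254.58
3 | $254.58 | $6.10 | $84.44 | $176.24
4 | $176.24 | $4.22 | $101.43 | $79.03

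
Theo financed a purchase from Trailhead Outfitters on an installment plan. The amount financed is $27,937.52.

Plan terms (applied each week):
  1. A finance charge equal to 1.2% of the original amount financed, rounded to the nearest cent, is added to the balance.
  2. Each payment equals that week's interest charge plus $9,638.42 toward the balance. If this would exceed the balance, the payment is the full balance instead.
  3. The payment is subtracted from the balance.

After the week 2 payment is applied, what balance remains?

$8,660.68

# | Opening | Interest | Payment | End bal
1 | $27,937.52 | $335.25 | $9,973.67 | $18,299.10
2 | $18,299.10 | $335.25 | $9,973.67 | $8,660.68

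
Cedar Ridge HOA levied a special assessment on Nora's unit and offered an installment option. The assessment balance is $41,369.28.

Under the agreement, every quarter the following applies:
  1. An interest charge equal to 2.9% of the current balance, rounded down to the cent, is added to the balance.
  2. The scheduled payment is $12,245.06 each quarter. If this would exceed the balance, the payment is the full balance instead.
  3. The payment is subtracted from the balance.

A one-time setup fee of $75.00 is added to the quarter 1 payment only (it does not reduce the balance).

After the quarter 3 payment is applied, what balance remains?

$7,262.97

Quarter 1: opening $41,369.28; interest $1,199.70 → $42,568.98; payment $12,245.06 (+ $75.00 fee); balance $30,323.92
Quarter 2: opening $30,323.92; interest $879.39 → $31,203.31; payment $12,245.06; balance $18,958.25
Quarter 3: opening $18,958.25; interest $549.78 → $19,508.03; payment $12,245.06; balance $7,262.97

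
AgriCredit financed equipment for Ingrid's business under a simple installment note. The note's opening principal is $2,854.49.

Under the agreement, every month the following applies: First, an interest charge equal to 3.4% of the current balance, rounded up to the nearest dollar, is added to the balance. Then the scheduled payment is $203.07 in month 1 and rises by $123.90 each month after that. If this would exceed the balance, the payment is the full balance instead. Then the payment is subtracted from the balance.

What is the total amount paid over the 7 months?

$3,306.49

# | Opening | Interest | Payment | End bal
1 | $2,854.49 | $98.00 | $203.07 | $2,749.42
2 | $2,749.42 | $94.00 | $326.97 | $2,516.45
3 | $2,516.45 | $86.00 | $450.87 | $2,151.58
4 | $2,151.58 | $74.00 | $574.77 | $1,650.81
5 | $1,650.81 | $57.00 | $698.67 | $1,009.14
6 | $1,009.14 | $35.00 | $822.57 | $221.57
7 | $221.57 | $8.00 | $229.57 | $0.00
Total paid: $3,306.49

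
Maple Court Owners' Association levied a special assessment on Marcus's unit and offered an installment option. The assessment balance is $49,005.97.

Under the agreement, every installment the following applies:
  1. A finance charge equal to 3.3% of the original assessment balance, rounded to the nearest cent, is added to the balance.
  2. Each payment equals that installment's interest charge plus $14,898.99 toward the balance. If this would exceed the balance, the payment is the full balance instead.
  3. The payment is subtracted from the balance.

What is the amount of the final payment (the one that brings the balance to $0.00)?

Installment 1: opening $49,005.97; interest $1,617.20 → $50,623.17; payment $16,516.19; balance $34,106.98
Installment 2: opening $34,106.98; interest $1,617.20 → $35,724.18; payment $16,516.19; balance $19,207.99
Installment 3: opening $19,207.99; interest $1,617.20 → $20,825.19; payment $16,516.19; balance $4,309.00
Installment 4: opening $4,309.00; interest $1,617.20 → $5,926.20; payment $5,926.20; balance $0.00

$5,926.20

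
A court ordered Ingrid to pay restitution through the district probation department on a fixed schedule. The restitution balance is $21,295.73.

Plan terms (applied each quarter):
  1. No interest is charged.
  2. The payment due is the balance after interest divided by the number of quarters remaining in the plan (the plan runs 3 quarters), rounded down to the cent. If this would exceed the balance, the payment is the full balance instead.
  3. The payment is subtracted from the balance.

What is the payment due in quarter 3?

$7,098.58

Quarter 1: opening $21,295.73; payment $7,098.57; balance $14,197.16
Quarter 2: opening $14,197.16; payment $7,098.58; balance $7,098.58
Quarter 3: opening $7,098.58; payment $7,098.58; balance $0.00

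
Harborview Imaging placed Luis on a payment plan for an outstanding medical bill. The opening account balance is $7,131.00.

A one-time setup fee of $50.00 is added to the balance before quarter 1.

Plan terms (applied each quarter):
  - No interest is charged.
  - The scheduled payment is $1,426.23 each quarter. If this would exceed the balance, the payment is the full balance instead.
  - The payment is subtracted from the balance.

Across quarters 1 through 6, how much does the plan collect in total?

$7,181.00

Quarter 1: opening $7,181.00; payment $1,426.23; balance $5,754.77
Quarter 2: opening $5,754.77; payment $1,426.23; balance $4,328.54
Quarter 3: opening $4,328.54; payment $1,426.23; balance $2,902.31
Quarter 4: opening $2,902.31; payment $1,426.23; balance $1,476.08
Quarter 5: opening $1,476.08; payment $1,426.23; balance $49.85
Quarter 6: opening $49.85; payment $49.85; balance $0.00
Total paid: $7,181.00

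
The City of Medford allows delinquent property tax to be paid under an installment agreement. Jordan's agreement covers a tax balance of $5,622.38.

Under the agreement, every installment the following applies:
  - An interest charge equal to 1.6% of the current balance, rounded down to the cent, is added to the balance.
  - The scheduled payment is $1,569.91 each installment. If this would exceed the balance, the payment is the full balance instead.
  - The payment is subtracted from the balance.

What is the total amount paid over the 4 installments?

$5,838.59

Installment 1: $5,622.38 +$89.95 interest = $5,712.33; pay $1,569.91 → $4,142.42
Installment 2: $4,142.42 +$66.27 interest = $4,208.69; pay $1,569.91 → $2,638.78
Installment 3: $2,638.78 +$42.22 interest = $2,681.00; pay $1,569.91 → $1,111.09
Installment 4: $1,111.09 +$17.77 interest = $1,128.86; pay $1,128.86 → $0.00
Total paid: $5,838.59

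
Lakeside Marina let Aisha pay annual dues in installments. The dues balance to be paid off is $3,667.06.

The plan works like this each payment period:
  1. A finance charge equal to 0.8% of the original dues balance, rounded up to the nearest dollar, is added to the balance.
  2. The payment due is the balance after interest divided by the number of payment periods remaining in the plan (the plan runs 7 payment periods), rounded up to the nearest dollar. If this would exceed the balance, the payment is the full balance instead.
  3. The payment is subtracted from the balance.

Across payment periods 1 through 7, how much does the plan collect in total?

Payment period 1: $3,667.06 +$30.00 interest = $3,697.06; pay $529.00 → $3,168.06
Payment period 2: $3,168.06 +$30.00 interest = $3,198.06; pay $534.00 → $2,664.06
Payment period 3: $2,664.06 +$30.00 interest = $2,694.06; pay $539.00 → $2,155.06
Payment period 4: $2,155.06 +$30.00 interest = $2,185.06; pay $547.00 → $1,638.06
Payment period 5: $1,638.06 +$30.00 interest = $1,668.06; pay $557.00 → $1,111.06
Payment period 6: $1,111.06 +$30.00 interest = $1,141.06; pay $571.00 → $570.06
Payment period 7: $570.06 +$30.00 interest = $600.06; pay $600.06 → $0.00
Total paid: $3,877.06

$3,877.06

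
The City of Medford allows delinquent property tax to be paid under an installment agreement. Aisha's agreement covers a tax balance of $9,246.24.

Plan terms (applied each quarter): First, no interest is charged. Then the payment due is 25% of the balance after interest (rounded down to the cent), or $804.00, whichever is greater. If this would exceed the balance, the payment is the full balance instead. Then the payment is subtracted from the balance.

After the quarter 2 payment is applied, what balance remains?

# | Opening | Payment | End bal
1 | $9,246.24 | $2,311.56 | $6,934.68
2 | $6,934.68 | $1,733.67 | $5,201.01

$5,201.01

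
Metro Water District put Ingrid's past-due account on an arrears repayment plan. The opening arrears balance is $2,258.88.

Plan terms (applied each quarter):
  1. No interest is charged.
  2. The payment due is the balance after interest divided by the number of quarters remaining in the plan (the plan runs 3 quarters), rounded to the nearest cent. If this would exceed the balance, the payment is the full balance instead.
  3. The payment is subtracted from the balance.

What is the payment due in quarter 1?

Quarter 1: $2,258.88 − $752.96 → $1,505.92

$752.96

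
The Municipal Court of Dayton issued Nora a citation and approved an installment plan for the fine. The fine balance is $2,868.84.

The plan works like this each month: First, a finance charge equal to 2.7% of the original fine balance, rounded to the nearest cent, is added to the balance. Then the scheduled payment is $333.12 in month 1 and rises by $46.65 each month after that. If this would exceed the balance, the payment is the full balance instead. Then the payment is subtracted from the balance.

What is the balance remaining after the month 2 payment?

$2,310.87

Month 1: $2,868.84 +$77.46 interest = $2,946.30; pay $333.12 → $2,613.18
Month 2: $2,613.18 +$77.46 interest = $2,690.64; pay $379.77 → $2,310.87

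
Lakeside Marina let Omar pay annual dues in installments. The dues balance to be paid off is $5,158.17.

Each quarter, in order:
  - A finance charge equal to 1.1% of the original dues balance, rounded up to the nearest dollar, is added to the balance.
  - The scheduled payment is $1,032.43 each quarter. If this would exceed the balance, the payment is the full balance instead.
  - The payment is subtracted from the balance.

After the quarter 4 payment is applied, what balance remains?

Quarter 1: $5,158.17 +$57.00 interest = $5,215.17; pay $1,032.43 → $4,182.74
Quarter 2: $4,182.74 +$57.00 interest = $4,239.74; pay $1,032.43 → $3,207.31
Quarter 3: $3,207.31 +$57.00 interest = $3,264.31; pay $1,032.43 → $2,231.88
Quarter 4: $2,231.88 +$57.00 interest = $2,288.88; pay $1,032.43 → $1,256.45

$1,256.45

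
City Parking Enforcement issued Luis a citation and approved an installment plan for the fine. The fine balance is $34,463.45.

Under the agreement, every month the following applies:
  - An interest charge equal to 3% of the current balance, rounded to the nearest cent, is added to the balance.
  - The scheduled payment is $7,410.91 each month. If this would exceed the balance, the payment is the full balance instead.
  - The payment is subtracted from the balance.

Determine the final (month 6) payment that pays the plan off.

$625.25

Month 1: opening $34,463.45; interest $1,033.90 → $35,497.35; payment $7,410.91; balance $28,086.44
Month 2: opening $28,086.44; interest $842.59 → $28,929.03; payment $7,410.91; balance $21,518.12
Month 3: opening $21,518.12; interest $645.54 → $22,163.66; payment $7,410.91; balance $14,752.75
Month 4: opening $14,752.75; interest $442.58 → $15,195.33; payment $7,410.91; balance $7,784.42
Month 5: opening $7,784.42; interest $233.53 → $8,017.95; payment $7,410.91; balance $607.04
Month 6: opening $607.04; interest $18.21 → $625.25; payment $625.25; balance $0.00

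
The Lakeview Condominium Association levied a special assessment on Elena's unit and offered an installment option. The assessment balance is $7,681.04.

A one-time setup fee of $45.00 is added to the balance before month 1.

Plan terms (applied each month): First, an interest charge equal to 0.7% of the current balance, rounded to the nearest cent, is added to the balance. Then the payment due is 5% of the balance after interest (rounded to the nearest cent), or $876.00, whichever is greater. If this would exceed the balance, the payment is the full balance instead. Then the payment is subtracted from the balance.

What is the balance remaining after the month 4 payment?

$4,403.69

Month 1: $7,726.04 +$54.08 interest = $7,780.12; pay $876.00 → $6,904.12
Month 2: $6,904.12 +$48.33 interest = $6,952.45; pay $876.00 → $6,076.45
Month 3: $6,076.45 +$42.54 interest = $6,118.99; pay $876.00 → $5,242.99
Month 4: $5,242.99 +$36.70 interest = $5,279.69; pay $876.00 → $4,403.69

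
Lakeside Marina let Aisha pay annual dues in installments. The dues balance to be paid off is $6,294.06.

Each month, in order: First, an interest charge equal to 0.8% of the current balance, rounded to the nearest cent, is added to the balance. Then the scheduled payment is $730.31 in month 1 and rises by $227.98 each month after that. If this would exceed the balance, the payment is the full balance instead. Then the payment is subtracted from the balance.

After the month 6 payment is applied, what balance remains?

Month 1: $6,294.06 +$50.35 interest = $6,344.41; pay $730.31 → $5,614.10
Month 2: $5,614.10 +$44.91 interest = $5,659.01; pay $958.29 → $4,700.72
Month 3: $4,700.72 +$37.61 interest = $4,738.33; pay $1,186.27 → $3,552.06
Month 4: $3,552.06 +$28.42 interest = $3,580.48; pay $1,414.25 → $2,166.23
Month 5: $2,166.23 +$17.33 interest = $2,183.56; pay $1,642.23 → $541.33
Month 6: $541.33 +$4.33 interest = $545.66; pay $545.66 → $0.00

$0.00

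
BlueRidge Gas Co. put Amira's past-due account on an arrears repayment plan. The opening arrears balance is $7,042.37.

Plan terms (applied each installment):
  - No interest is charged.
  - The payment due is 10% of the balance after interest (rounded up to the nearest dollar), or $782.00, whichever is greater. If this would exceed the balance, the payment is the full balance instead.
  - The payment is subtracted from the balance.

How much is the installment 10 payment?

$4.37

Installment 1: opening $7,042.37; payment $782.00; balance $6,260.37
Installment 2: opening $6,260.37; payment $782.00; balance $5,478.37
Installment 3: opening $5,478.37; payment $782.00; balance $4,696.37
Installment 4: opening $4,696.37; payment $782.00; balance $3,914.37
Installment 5: opening $3,914.37; payment $782.00; balance $3,132.37
Installment 6: opening $3,132.37; payment $782.00; balance $2,350.37
Installment 7: opening $2,350.37; payment $782.00; balance $1,568.37
Installment 8: opening $1,568.37; payment $782.00; balance $786.37
Installment 9: opening $786.37; payment $782.00; balance $4.37
Installment 10: opening $4.37; payment $4.37; balance $0.00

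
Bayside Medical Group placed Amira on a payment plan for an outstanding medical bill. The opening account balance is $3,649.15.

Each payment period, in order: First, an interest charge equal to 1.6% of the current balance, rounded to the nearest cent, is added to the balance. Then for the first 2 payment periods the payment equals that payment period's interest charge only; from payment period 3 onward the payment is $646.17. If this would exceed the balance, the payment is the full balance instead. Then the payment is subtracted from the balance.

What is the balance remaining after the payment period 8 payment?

$0.00

Payment period 1: opening $3,649.15; interest $58.39 → $3,707.54; payment $58.39; balance $3,649.15
Payment period 2: opening $3,649.15; interest $58.39 → $3,707.54; payment $58.39; balance $3,649.15
Payment period 3: opening $3,649.15; interest $58.39 → $3,707.54; payment $646.17; balance $3,061.37
Payment period 4: opening $3,061.37; interest $48.98 → $3,110.35; payment $646.17; balance $2,464.18
Payment period 5: opening $2,464.18; interest $39.43 → $2,503.61; payment $646.17; balance $1,857.44
Payment period 6: opening $1,857.44; interest $29.72 → $1,887.16; payment $646.17; balance $1,240.99
Payment period 7: opening $1,240.99; interest $19.86 → $1,260.85; payment $646.17; balance $614.68
Payment period 8: opening $614.68; interest $9.83 → $624.51; payment $624.51; balance $0.00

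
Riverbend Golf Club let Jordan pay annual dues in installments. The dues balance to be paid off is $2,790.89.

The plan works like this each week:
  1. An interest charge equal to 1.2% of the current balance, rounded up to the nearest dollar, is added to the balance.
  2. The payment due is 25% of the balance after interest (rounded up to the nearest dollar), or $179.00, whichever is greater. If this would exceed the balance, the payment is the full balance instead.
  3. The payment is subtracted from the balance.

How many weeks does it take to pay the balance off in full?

Week 1: opening $2,790.89; interest $34.00 → $2,824.89; payment $707.00; balance $2,117.89
Week 2: opening $2,117.89; interest $26.00 → $2,143.89; payment $536.00; balance $1,607.89
Week 3: opening $1,607.89; interest $20.00 → $1,627.89; payment $407.00; balance $1,220.89
Week 4: opening $1,220.89; interest $15.00 → $1,235.89; payment $309.00; balance $926.89
Week 5: opening $926.89; interest $12.00 → $938.89; payment $235.00; balance $703.89
Week 6: opening $703.89; interest $9.00 → $712.89; payment $179.00; balance $533.89
Week 7: opening $533.89; interest $7.00 → $540.89; payment $179.00; balance $361.89
Week 8: opening $361.89; interest $5.00 → $366.89; payment $179.00; balance $187.89
Week 9: opening $187.89; interest $3.00 → $190.89; payment $179.00; balance $11.89
Week 10: opening $11.89; interest $1.00 → $12.89; payment $12.89; balance $0.00
Balance reaches $0.00 in week 10.

10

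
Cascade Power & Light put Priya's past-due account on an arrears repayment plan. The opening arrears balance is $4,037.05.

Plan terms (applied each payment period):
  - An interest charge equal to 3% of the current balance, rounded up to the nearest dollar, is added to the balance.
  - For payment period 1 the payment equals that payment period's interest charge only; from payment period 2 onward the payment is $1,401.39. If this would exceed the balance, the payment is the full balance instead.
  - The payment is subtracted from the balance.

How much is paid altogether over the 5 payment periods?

$4,411.05

Payment period 1: opening $4,037.05; interest $122.00 → $4,159.05; payment $122.00; balance $4,037.05
Payment period 2: opening $4,037.05; interest $122.00 → $4,159.05; payment $1,401.39; balance $2,757.66
Payment period 3: opening $2,757.66; interest $83.00 → $2,840.66; payment $1,401.39; balance $1,439.27
Payment period 4: opening $1,439.27; interest $44.00 → $1,483.27; payment $1,401.39; balance $81.88
Payment period 5: opening $81.88; interest $3.00 → $84.88; payment $84.88; balance $0.00
Total paid: $4,411.05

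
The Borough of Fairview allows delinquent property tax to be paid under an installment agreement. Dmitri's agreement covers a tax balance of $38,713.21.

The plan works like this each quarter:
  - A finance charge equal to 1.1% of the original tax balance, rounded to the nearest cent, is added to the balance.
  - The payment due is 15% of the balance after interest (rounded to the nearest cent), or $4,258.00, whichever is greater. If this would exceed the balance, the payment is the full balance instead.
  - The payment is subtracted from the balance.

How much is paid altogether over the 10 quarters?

$42,971.71

# | Opening | Interest | Payment | End bal
1 | $38,713.21 | $425.85 | $5,870.86 | $33,268.20
2 | $33,268.20 | $425.85 | $5,054.11 | $28,639.94
3 | $28,639.94 | $425.85 | $4,359.87 | $24,705.92
4 | $24,705.92 | $425.85 | $4,258.00 | $20,873.77
5 | $20,873.77 | $425.85 | $4,258.00 | $17,041.62
6 | $17,041.62 | $425.85 | $4,258.00 | $13,209.47
7 | $13,209.47 | $425.85 | $4,258.00 | $9,377.32
8 | $9,377.32 | $425.85 | $4,258.00 | $5,545.17
9 | $5,545.17 | $425.85 | $4,258.00 | $1,713.02
10 | $1,713.02 | $425.85 | $2,138.87 | $0.00
Total paid: $42,971.71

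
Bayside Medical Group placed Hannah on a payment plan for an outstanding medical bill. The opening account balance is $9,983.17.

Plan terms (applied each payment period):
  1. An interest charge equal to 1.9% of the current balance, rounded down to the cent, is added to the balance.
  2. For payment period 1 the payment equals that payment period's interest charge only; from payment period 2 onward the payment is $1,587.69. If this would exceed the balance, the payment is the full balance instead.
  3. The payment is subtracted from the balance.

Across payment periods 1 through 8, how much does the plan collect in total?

$10,924.77

# | Opening | Interest | Payment | End bal
1 | $9,983.17 | $189.68 | $189.68 | $9,983.17
2 | $9,983.17 | $189.68 | $1,587.69 | $8,585.16
3 | $8,585.16 | $163.11 | $1,587.69 | $7,160.58
4 | $7,160.58 | $136.05 | $1,587.69 | $5,708.94
5 | $5,708.94 | $108.46 | $1,587.69 | $4,229.71
6 | $4,229.71 | $80.36 | $1,587.69 | $2,722.38
7 | $2,722.38 | $51.72 | $1,587.69 | $1,186.41
8 | $1,186.41 | $22.54 | $1,208.95 | $0.00
Total paid: $10,924.77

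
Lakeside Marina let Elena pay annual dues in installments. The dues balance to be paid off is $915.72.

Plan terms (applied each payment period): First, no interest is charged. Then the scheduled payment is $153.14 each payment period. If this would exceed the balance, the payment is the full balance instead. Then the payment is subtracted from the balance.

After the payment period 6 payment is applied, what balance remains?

$0.00

Payment period 1: opening $915.72; payment $153.14; balance $762.58
Payment period 2: opening $762.58; payment $153.14; balance $609.44
Payment period 3: opening $609.44; payment $153.14; balance $456.30
Payment period 4: opening $456.30; payment $153.14; balance $303.16
Payment period 5: opening $303.16; payment $153.14; balance $150.02
Payment period 6: opening $150.02; payment $150.02; balance $0.00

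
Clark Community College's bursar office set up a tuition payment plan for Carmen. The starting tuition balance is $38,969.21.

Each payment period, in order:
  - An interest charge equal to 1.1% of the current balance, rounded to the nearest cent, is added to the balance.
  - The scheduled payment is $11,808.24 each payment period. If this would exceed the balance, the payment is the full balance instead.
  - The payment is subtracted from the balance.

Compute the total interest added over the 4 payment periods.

$958.07

Payment period 1: opening $38,969.21; interest $428.66 → $39,397.87; payment $11,808.24; balance $27,589.63
Payment period 2: opening $27,589.63; interest $303.49 → $27,893.12; payment $11,808.24; balance $16,084.88
Payment period 3: opening $16,084.88; interest $176.93 → $16,261.81; payment $11,808.24; balance $4,453.57
Payment period 4: opening $4,453.57; interest $48.99 → $4,502.56; payment $4,502.56; balance $0.00
Total interest: $428.66 + $303.49 + $176.93 + $48.99 = $958.07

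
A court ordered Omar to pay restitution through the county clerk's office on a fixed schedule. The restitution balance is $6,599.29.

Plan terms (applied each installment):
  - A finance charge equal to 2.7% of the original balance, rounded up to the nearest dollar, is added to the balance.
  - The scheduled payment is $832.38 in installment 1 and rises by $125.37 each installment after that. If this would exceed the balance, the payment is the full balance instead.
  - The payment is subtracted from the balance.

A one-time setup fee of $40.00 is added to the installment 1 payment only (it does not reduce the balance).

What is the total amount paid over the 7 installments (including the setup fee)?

$7,892.29

# | Opening | Interest | Payment | Fee | End bal
1 | $6,599.29 | $179.00 | $832.38 | $40.00 | $5,945.91
2 | $5,945.91 | $179.00 | $957.75 | — | $5,167.16
3 | $5,167.16 | $179.00 | $1,083.12 | — | $4,263.04
4 | $4,263.04 | $179.00 | $1,208.49 | — | $3,233.55
5 | $3,233.55 | $179.00 | $1,333.86 | — | $2,078.69
6 | $2,078.69 | $179.00 | $1,459.23 | — | $798.46
7 | $798.46 | $179.00 | $977.46 | — | $0.00
Total paid: $7,892.29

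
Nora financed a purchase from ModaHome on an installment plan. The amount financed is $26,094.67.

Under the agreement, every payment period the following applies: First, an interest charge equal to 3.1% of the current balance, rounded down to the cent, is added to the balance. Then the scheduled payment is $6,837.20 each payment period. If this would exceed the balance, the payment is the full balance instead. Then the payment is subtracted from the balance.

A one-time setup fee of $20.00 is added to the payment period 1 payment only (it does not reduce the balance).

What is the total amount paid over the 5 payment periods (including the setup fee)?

Payment period 1: opening $26,094.67; interest $808.93 → $26,903.60; payment $6,837.20 (+ $20.00 fee); balance $20,066.40
Payment period 2: opening $20,066.40; interest $622.05 → $20,688.45; payment $6,837.20; balance $13,851.25
Payment period 3: opening $13,851.25; interest $429.38 → $14,280.63; payment $6,837.20; balance $7,443.43
Payment period 4: opening $7,443.43; interest $230.74 → $7,674.17; payment $6,837.20; balance $836.97
Payment period 5: opening $836.97; interest $25.94 → $862.91; payment $862.91; balance $0.00
Total paid: $28,231.71

$28,231.71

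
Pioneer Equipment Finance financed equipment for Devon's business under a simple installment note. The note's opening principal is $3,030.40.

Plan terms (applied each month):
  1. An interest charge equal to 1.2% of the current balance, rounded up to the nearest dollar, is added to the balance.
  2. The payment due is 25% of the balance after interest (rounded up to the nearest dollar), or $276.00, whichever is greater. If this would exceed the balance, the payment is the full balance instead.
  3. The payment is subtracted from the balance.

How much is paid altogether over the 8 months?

Month 1: opening $3,030.40; interest $37.00 → $3,067.40; payment $767.00; balance $2,300.40
Month 2: opening $2,300.40; interest $28.00 → $2,328.40; payment $583.00; balance $1,745.40
Month 3: opening $1,745.40; interest $21.00 → $1,766.40; payment $442.00; balance $1,324.40
Month 4: opening $1,324.40; interest $16.00 → $1,340.40; payment $336.00; balance $1,004.40
Month 5: opening $1,004.40; interest $13.00 → $1,017.40; payment $276.00; balance $741.40
Month 6: opening $741.40; interest $9.00 → $750.40; payment $276.00; balance $474.40
Month 7: opening $474.40; interest $6.00 → $480.40; payment $276.00; balance $204.40
Month 8: opening $204.40; interest $3.00 → $207.40; payment $207.40; balance $0.00
Total paid: $3,163.40

$3,163.40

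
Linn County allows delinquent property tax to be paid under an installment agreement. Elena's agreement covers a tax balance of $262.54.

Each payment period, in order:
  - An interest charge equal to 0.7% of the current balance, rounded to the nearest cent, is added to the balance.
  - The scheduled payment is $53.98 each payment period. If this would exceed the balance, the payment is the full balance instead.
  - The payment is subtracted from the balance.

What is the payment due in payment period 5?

$52.14

Payment period 1: $262.54 +$1.84 interest = $264.38; pay $53.98 → $210.40
Payment period 2: $210.40 +$1.47 interest = $211.87; pay $53.98 → $157.89
Payment period 3: $157.89 +$1.11 interest = $159.00; pay $53.98 → $105.02
Payment period 4: $105.02 +$0.74 interest = $105.76; pay $53.98 → $51.78
Payment period 5: $51.78 +$0.36 interest = $52.14; pay $52.14 → $0.00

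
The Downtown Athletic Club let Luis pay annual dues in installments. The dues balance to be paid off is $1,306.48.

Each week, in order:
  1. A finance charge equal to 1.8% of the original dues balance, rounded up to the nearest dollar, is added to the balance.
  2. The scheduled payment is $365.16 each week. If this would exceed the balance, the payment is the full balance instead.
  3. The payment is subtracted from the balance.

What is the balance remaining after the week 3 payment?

# | Opening | Interest | Payment | End bal
1 | $1,306.48 | $24.00 | $365.16 | $965.32
2 | $965.32 | $24.00 | $365.16 | $624.16
3 | $624.16 | $24.00 | $365.16 | $283.00

$283.00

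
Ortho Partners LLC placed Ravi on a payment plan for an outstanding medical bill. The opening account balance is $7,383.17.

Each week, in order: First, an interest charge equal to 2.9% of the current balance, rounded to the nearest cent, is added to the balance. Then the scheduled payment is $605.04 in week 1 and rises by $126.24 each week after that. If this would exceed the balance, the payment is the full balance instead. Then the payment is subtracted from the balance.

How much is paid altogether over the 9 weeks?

$8,551.90

Week 1: $7,383.17 +$214.11 interest = $7,597.28; pay $605.04 → $6,992.24
Week 2: $6,992.24 +$202.77 interest = $7,195.01; pay $731.28 → $6,463.73
Week 3: $6,463.73 +$187.45 interest = $6,651.18; pay $857.52 → $5,793.66
Week 4: $5,793.66 +$168.02 interest = $5,961.68; pay $983.76 → $4,977.92
Week 5: $4,977.92 +$144.36 interest = $5,122.28; pay $1,110.00 → $4,012.28
Week 6: $4,012.28 +$116.36 interest = $4,128.64; pay $1,236.24 → $2,892.40
Week 7: $2,892.40 +$83.88 interest = $2,976.28; pay $1,362.48 → $1,613.80
Week 8: $1,613.80 +$46.80 interest = $1,660.60; pay $1,488.72 → $171.88
Week 9: $171.88 +$4.98 interest = $176.86; pay $176.86 → $0.00
Total paid: $8,551.90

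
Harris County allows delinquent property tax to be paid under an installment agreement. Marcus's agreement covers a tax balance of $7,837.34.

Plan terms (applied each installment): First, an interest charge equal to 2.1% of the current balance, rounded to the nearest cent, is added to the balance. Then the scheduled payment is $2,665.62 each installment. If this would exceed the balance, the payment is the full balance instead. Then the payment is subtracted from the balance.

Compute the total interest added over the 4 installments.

Installment 1: opening $7,837.34; interest $164.58 → $8,001.92; payment $2,665.62; balance $5,336.30
Installment 2: opening $5,336.30; interest $112.06 → $5,448.36; payment $2,665.62; balance $2,782.74
Installment 3: opening $2,782.74; interest $58.44 → $2,841.18; payment $2,665.62; balance $175.56
Installment 4: opening $175.56; interest $3.69 → $179.25; payment $179.25; balance $0.00
Total interest: $164.58 + $112.06 + $58.44 + $3.69 = $338.77

$338.77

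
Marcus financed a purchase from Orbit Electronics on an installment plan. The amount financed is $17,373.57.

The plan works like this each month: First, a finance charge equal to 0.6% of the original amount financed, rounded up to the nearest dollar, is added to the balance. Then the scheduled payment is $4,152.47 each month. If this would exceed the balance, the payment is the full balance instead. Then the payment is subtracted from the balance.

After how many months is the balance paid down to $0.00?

5

# | Opening | Interest | Payment | End bal
1 | $17,373.57 | $105.00 | $4,152.47 | $13,326.10
2 | $13,326.10 | $105.00 | $4,152.47 | $9,278.63
3 | $9,278.63 | $105.00 | $4,152.47 | $5,231.16
4 | $5,231.16 | $105.00 | $4,152.47 | $1,183.69
5 | $1,183.69 | $105.00 | $1,288.69 | $0.00
Balance reaches $0.00 in month 5.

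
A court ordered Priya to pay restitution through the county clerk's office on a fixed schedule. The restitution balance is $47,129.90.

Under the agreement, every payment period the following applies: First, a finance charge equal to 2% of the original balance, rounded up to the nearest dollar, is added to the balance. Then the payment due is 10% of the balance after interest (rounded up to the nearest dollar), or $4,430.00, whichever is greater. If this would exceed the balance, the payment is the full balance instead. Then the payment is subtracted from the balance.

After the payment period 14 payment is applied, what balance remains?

$0.00

# | Opening | Interest | Payment | End bal
1 | $47,129.90 | $943.00 | $4,808.00 | $43,264.90
2 | $43,264.90 | $943.00 | $4,430.00 | $39,777.90
3 | $39,777.90 | $943.00 | $4,430.00 | $36,290.90
4 | $36,290.90 | $943.00 | $4,430.00 | $32,803.90
5 | $32,803.90 | $943.00 | $4,430.00 | $29,316.90
6 | $29,316.90 | $943.00 | $4,430.00 | $25,829.90
7 | $25,829.90 | $943.00 | $4,430.00 | $22,342.90
8 | $22,342.90 | $943.00 | $4,430.00 | $18,855.90
9 | $18,855.90 | $943.00 | $4,430.00 | $15,368.90
10 | $15,368.90 | $943.00 | $4,430.00 | $11,881.90
11 | $11,881.90 | $943.00 | $4,430.00 | $8,394.90
12 | $8,394.90 | $943.00 | $4,430.00 | $4,907.90
13 | $4,907.90 | $943.00 | $4,430.00 | $1,420.90
14 | $1,420.90 | $943.00 | $2,363.90 | $0.00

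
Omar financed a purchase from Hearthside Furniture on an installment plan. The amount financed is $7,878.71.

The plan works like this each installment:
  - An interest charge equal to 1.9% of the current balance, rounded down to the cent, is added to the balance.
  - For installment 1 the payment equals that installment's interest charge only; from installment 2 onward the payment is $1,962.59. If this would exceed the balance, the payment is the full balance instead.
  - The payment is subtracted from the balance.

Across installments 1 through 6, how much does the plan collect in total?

Installment 1: $7,878.71 +$149.69 interest = $8,028.40; pay $149.69 → $7,878.71
Installment 2: $7,878.71 +$149.69 interest = $8,028.40; pay $1,962.59 → $6,065.81
Installment 3: $6,065.81 +$115.25 interest = $6,181.06; pay $1,962.59 → $4,218.47
Installment 4: $4,218.47 +$80.15 interest = $4,298.62; pay $1,962.59 → $2,336.03
Installment 5: $2,336.03 +$44.38 interest = $2,380.41; pay $1,962.59 → $417.82
Installment 6: $417.82 +$7.93 interest = $425.75; pay $425.75 → $0.00
Total paid: $8,425.80

$8,425.80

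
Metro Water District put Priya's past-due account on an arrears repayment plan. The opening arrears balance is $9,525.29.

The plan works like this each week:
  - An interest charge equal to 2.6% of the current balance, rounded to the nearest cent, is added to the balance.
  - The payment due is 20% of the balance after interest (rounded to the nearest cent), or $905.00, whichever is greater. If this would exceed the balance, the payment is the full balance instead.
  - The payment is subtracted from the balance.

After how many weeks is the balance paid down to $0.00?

10

Week 1: opening $9,525.29; interest $247.66 → $9,772.95; payment $1,954.59; balance $7,818.36
Week 2: opening $7,818.36; interest $203.28 → $8,021.64; payment $1,604.33; balance $6,417.31
Week 3: opening $6,417.31; interest $166.85 → $6,584.16; payment $1,316.83; balance $5,267.33
Week 4: opening $5,267.33; interest $136.95 → $5,404.28; payment $1,080.86; balance $4,323.42
Week 5: opening $4,323.42; interest $112.41 → $4,435.83; payment $905.00; balance $3,530.83
Week 6: opening $3,530.83; interest $91.80 → $3,622.63; payment $905.00; balance $2,717.63
Week 7: opening $2,717.63; interest $70.66 → $2,788.29; payment $905.00; balance $1,883.29
Week 8: opening $1,883.29; interest $48.97 → $1,932.26; payment $905.00; balance $1,027.26
Week 9: opening $1,027.26; interest $26.71 → $1,053.97; payment $905.00; balance $148.97
Week 10: opening $148.97; interest $3.87 → $152.84; payment $152.84; balance $0.00
Balance reaches $0.00 in week 10.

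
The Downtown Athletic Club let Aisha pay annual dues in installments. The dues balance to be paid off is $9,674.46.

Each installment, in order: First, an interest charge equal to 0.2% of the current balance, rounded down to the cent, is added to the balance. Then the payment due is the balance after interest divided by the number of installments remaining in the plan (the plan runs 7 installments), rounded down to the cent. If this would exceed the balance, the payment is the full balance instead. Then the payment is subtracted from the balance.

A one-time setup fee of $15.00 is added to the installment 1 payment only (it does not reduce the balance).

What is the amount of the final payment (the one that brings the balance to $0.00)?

Installment 1: $9,674.46 +$19.34 interest = $9,693.80; pay $1,384.82 (+ $15.00 fee) → $8,308.98
Installment 2: $8,308.98 +$16.61 interest = $8,325.59; pay $1,387.59 → $6,938.00
Installment 3: $6,938.00 +$13.87 interest = $6,951.87; pay $1,390.37 → $5,561.50
Installment 4: $5,561.50 +$11.12 interest = $5,572.62; pay $1,393.15 → $4,179.47
Installment 5: $4,179.47 +$8.35 interest = $4,187.82; pay $1,395.94 → $2,791.88
Installment 6: $2,791.88 +$5.58 interest = $2,797.46; pay $1,398.73 → $1,398.73
Installment 7: $1,398.73 +$2.79 interest = $1,401.52; pay $1,401.52 → $0.00

$1,401.52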